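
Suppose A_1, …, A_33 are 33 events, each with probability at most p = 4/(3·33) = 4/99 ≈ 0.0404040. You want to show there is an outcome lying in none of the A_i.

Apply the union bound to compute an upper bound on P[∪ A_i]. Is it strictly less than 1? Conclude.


Union bound: P[∪_{i=1}^{33} A_i] ≤ Σ_i P[A_i] ≤ 33·p = 33·(4/99) = 4/3.
Numerically: 4/3 ≈ 1.3333333.
Is 4/3 < 1? NO.
Since the bound 4/3 is ≥ 1, the union bound is uninformative here; it does NOT by itself certify existence.

33·p = 4/3 ≈ 1.3333333; existence NOT certified by the union bound.


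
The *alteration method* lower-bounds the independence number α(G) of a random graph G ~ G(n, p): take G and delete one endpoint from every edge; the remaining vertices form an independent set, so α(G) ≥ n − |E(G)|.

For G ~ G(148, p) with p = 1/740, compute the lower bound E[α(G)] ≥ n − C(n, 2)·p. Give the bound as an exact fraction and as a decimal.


E[|E(G)|] = C(148, 2)·p = 10878 · (1/740) = 147/10.
E[α(G)] ≥ n − E[|E(G)|] = 148 − 147/10 = 1333/10.
Numerically: ≈ 133.30000.
(This is only a lower bound; the true E[α(G)] may be larger.)

E[α(G)] ≥ 1333/10 ≈ 133.30000.


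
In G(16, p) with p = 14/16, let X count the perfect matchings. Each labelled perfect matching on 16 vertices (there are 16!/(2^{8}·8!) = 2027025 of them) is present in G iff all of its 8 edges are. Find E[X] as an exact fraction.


K_16 has 16!/(2^{8}·8!) = 2027025 labelled perfect matchings.
For each such perfect matching H, let X_H = 1 if all 8 edges of H are present in G. Then P[X_H = 1] = p^{8} = (7/8)^{8} = 5764801/16777216.
By linearity of expectation: E[X] = Σ_H E[X_H] = 2027025 · p^{8} = 2027025 · 5764801/16777216 = 11685395747025/16777216.
Numerically: E[X] ≈ 6.97e+05.

E[X] = 2027025 · (7/8)^{8} = 11685395747025/16777216 ≈ 6.97e+05.


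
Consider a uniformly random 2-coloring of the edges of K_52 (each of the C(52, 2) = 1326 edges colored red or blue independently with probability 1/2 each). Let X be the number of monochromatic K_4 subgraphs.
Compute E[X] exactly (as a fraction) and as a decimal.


Let X = Σ_S X_S over the C(52, 4) = 270725 subsets S of size 4, where X_S = 1 if the K_4 on S is monochromatic.
For a fixed S, the K_4 on S has C(4, 2) = 6 edges. P[all 6 edges red] = (1/2)^6, and likewise for blue, so P[monochromatic] = 2·(1/2)^6 = 2^{1 − 6} = 1/32.
By linearity: E[X] = C(52, 4) · 2^{1 − 6} = 270725 · 1/32 = 270725/32.
Numerically: E[X] ≈ 8460.1562.

E[X] = C(52,4)·2^(1−C(4,2)) = 270725/32 ≈ 8460.1562.


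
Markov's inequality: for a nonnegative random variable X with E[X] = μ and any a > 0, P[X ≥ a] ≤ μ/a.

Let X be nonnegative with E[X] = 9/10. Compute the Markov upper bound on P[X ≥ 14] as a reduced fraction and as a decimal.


μ = E[X] = 9/10, a = 14.
Markov: P[X ≥ 14] ≤ μ/a = (9/10)/14 = 9/140.
Numerically: ≈ 0.064286.
(Since a = 14 > μ = 0.900000, the bound 9/140 is < 1 and informative.)

P[X ≥ 14] ≤ 9/140 ≈ 0.064286.


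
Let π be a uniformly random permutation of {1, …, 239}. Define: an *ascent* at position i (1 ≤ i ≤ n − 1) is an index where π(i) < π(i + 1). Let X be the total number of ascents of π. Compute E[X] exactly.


Write X = Σ X_I over i = 1, …, 238, with X_I the indicator of one ascent.
There are 238 indicators.
For each fixed i, the pair (π(i), π(i+1)) is a uniformly random ordered pair of distinct values from {1, …, 239}; by symmetry P[π(i) < π(i+1)] = 1/2.
By linearity: E[X] = 238 · (1/2) = (239 − 1) · (1/2) = 119 ≈ 119.00000.

E[X] = 119 = 119.00000.


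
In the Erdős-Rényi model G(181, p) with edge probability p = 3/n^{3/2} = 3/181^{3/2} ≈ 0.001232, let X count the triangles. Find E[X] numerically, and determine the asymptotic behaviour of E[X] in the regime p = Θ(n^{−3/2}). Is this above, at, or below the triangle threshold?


Number of potential triangles: C(181, 3) = 971970.
Each occurs with probability p³ ≈ (0.001232)³ ≈ 1.869865e-09.
By linearity: E[X] = C(181, 3)·p³ ≈ 971970 · 1.869865e-09 ≈ 0.0018.
Since α = 3/2 > 1, p = c/n^{3/2} = o(1/n) is below the triangle threshold p ~ 1/n. Asymptotically E[X] ~ (c³/6)·n^{3(1−α)} = (3³/6)·n^{-1.5} → 0, so by Markov's inequality G has no triangles w.h.p.

E[X] ≈ 0.0018; in regime p = Θ(1/n^{3/2}) E[X] tends to 0 (below the triangle threshold p ~ 1/n).


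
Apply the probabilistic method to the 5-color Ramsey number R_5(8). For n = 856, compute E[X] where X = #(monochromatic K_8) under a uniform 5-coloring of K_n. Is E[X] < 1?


E[X] = C(856, 8) · 5^{1 − 28} = 6918660634157180775 · 5^{−27} = 6918660634157180775/7450580596923828125.
As a reduced fraction: E[X] = 276746425366287231/298023223876953125 ≈ 0.928607.
Is E[X] < 1? YES.
Since E[X] < 1, there exists a 5-coloring of K_{856} with no monochromatic K_8; hence R_5(8) > 856.

E[X] = 276746425366287231/298023223876953125 ≈ 0.928607; E[X] < 1, so R_5(8) > 856.


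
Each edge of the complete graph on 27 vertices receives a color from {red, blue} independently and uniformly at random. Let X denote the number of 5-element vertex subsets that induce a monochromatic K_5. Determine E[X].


Let X = Σ_S X_S over the C(27, 5) = 80730 subsets S of size 5, where X_S = 1 if the K_5 on S is monochromatic.
For a fixed S, the K_5 on S has C(5, 2) = 10 edges. P[all 10 edges red] = (1/2)^10, and likewise for blue, so P[monochromatic] = 2·(1/2)^10 = 2^{1 − 10} = 1/512.
By linearity of expectation: E[X] = C(27, 5) · 2^{1 − 10} = 80730 · 1/512 = 40365/256.
Numerically: E[X] ≈ 157.676.

E[X] = C(27,5)·2^(1−C(5,2)) = 40365/256 ≈ 157.676.


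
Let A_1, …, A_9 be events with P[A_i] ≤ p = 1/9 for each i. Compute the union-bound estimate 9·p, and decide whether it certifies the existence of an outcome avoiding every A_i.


Union bound: P[∪_{i=1}^{9} A_i] ≤ Σ_i P[A_i] ≤ 9·p = 9·(1/9) = 1.
Numerically: 1 ≈ 1.0000000.
Is 1 < 1? NO.
Since the bound 1 is ≥ 1, the union bound is uninformative here; it does NOT by itself certify existence.

9·p = 1 ≈ 1.0000000; existence NOT certified by the union bound.


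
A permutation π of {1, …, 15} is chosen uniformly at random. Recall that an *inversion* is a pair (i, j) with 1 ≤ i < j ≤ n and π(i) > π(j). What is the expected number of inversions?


Write X = Σ X_I over the C(15, 2) = 105 pairs i < j, with X_I the indicator of one inversion.
There are 105 indicators.
For each fixed pair i < j, the values π(i) and π(j) are two distinct elements of {1, …, 15} in uniformly random order; by symmetry P[π(i) > π(j)] = 1/2.
By linearity: E[X] = 105 · (1/2) = C(15, 2) · (1/2) = 105/2 = 105/2 ≈ 52.50000.

E[X] = 105/2 = 52.50000.


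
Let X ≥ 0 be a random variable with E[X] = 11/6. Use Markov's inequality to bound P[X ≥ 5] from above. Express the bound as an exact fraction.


μ = E[X] = 11/6, a = 5.
Markov: P[X ≥ 5] ≤ μ/a = (11/6)/5 = 11/30.
Numerically: ≈ 0.36667.
(Since a = 5 > μ = 1.83333, the bound 11/30 is < 1 and informative.)

P[X ≥ 5] ≤ 11/30 ≈ 0.36667.


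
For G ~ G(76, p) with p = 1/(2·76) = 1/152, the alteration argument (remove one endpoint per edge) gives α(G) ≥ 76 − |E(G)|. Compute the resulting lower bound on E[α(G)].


E[|E(G)|] = C(76, 2)·p = 2850 · (1/152) = 75/4.
E[α(G)] ≥ n − E[|E(G)|] = 76 − 75/4 = 229/4.
Numerically: ≈ 57.2500.
(This is only a lower bound; the true E[α(G)] may be larger.)

E[α(G)] ≥ 229/4 ≈ 57.2500.


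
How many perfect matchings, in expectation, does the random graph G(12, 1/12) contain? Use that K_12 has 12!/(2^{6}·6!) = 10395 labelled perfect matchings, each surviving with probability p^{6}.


K_12 has 12!/(2^{6}·6!) = 10395 labelled perfect matchings.
For each such perfect matching H, let X_H = 1 if all 6 edges of H are present in G. Then P[X_H = 1] = p^{6} = (1/12)^{6} = 1/2985984.
Summing the indicators: E[X] = Σ_H E[X_H] = 10395 · p^{6} = 10395 · 1/2985984 = 385/110592.
Numerically: E[X] ≈ 0.0034813.

E[X] = 10395 · (1/12)^{6} = 385/110592 ≈ 0.0034813.


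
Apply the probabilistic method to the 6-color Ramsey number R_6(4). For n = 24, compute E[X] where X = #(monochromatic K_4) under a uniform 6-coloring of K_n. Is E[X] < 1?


E[X] = C(24, 4) · 6^{1 − 6} = 10626 · 6^{−5} = 10626/7776.
As a reduced fraction: E[X] = 1771/1296 ≈ 1.366512.
Is E[X] < 1? NO.
Since E[X] ≥ 1, the first-moment bound is inconclusive at n = 24; it does NOT by itself certify R_6(4) > 24.

E[X] = 1771/1296 ≈ 1.366512; E[X] ≥ 1; first-moment method inconclusive here.


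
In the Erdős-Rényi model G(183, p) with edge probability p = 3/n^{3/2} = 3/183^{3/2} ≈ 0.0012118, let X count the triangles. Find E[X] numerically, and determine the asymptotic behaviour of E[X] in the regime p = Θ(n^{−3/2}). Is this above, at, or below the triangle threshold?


Number of potential triangles: C(183, 3) = 1004731.
Each occurs with probability p³ ≈ (0.0012118)³ ≈ 1.7796470e-09.
By linearity: E[X] = C(183, 3)·p³ ≈ 1004731 · 1.7796470e-09 ≈ 0.00179.
Since α = 3/2 > 1, p = c/n^{3/2} = o(1/n) is below the triangle threshold p ~ 1/n. Asymptotically E[X] ~ (c³/6)·n^{3(1−α)} = (3³/6)·n^{-1.5} → 0, so by Markov's inequality G has no triangles w.h.p.

E[X] ≈ 0.00179; in regime p = Θ(1/n^{3/2}) E[X] tends to 0 (below the triangle threshold p ~ 1/n).


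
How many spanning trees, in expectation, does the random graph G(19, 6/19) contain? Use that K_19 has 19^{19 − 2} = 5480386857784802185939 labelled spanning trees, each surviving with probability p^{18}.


K_19 has 19^{19 − 2} = 5480386857784802185939 labelled spanning trees.
For each such spanning tree H, let X_H = 1 if all 18 edges of H are present in G. Then P[X_H = 1] = p^{18} = (6/19)^{18} = 101559956668416/104127350297911241532841.
By linearity: E[X] = Σ_H E[X_H] = 5480386857784802185939 · p^{18} = 5480386857784802185939 · 101559956668416/104127350297911241532841 = 101559956668416/19.
Numerically: E[X] ≈ 5.3453e+12.

E[X] = 5480386857784802185939 · (6/19)^{18} = 101559956668416/19 ≈ 5.3453e+12.


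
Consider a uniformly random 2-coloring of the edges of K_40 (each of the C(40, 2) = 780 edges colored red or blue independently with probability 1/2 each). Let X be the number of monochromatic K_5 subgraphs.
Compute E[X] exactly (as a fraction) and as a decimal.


Let X = Σ_S X_S over the C(40, 5) = 658008 subsets S of size 5, where X_S = 1 if the K_5 on S is monochromatic.
For a fixed S, the K_5 on S has C(5, 2) = 10 edges. P[all 10 edges red] = (1/2)^10, and likewise for blue, so P[monochromatic] = 2·(1/2)^10 = 2^{1 − 10} = 1/512.
Summing: E[X] = C(40, 5) · 2^{1 − 10} = 658008 · 1/512 = 82251/64.
Numerically: E[X] ≈ 1285.171875.

E[X] = C(40,5)·2^(1−C(5,2)) = 82251/64 ≈ 1285.171875.


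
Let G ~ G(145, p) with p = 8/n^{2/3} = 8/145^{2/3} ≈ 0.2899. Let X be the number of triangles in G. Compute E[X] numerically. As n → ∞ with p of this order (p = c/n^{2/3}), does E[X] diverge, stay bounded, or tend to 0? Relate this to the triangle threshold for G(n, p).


Number of potential triangles: C(145, 3) = 497640.
Each occurs with probability p³ ≈ (0.2899)³ ≈ 2.435196e-02.
By linearity: E[X] = C(145, 3)·p³ ≈ 497640 · 2.435196e-02 ≈ 12118.5103.
Since α = 2/3 < 1, p = c/n^{2/3} ≫ 1/n is above the triangle threshold p ~ 1/n. Asymptotically E[X] ~ (c³/6)·n^{3(1−α)} = (8³/6)·n^{1} → ∞; triangles are abundant w.h.p.

E[X] ≈ 12118.5103; in regime p = Θ(1/n^{2/3}) E[X] diverges (above the triangle threshold p ~ 1/n).


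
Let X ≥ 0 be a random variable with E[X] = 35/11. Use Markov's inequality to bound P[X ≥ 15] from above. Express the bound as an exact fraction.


μ = E[X] = 35/11, a = 15.
Markov: P[X ≥ 15] ≤ μ/a = (35/11)/15 = 7/33.
Numerically: ≈ 0.212.
(Since a = 15 > μ = 3.182, the bound 7/33 is < 1 and informative.)

P[X ≥ 15] ≤ 7/33 ≈ 0.212.


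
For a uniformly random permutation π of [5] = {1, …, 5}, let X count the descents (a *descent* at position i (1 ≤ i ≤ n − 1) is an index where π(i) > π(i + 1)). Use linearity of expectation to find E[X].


Write X = Σ X_I over i = 1, …, 4, with X_I the indicator of one descent.
There are 4 indicators.
For each fixed i, the pair (π(i), π(i+1)) is a uniformly random ordered pair of distinct values from {1, …, 5}; by symmetry P[π(i) > π(i+1)] = 1/2.
By linearity: E[X] = 4 · (1/2) = (5 − 1) · (1/2) = 2 ≈ 2.000000.

E[X] = 2 = 2.000000.


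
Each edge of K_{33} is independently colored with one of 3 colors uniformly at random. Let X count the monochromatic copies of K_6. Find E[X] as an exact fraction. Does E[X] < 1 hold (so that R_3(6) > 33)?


E[X] = C(33, 6) · 3^{1 − 15} = 1107568 · 3^{−14} = 1107568/4782969.
As a reduced fraction: E[X] = 1107568/4782969 ≈ 0.231565.
Is E[X] < 1? YES.
Since E[X] < 1, there exists a 3-coloring of K_{33} with no monochromatic K_6; hence R_3(6) > 33.

E[X] = 1107568/4782969 ≈ 0.231565; E[X] < 1, so R_3(6) > 33.


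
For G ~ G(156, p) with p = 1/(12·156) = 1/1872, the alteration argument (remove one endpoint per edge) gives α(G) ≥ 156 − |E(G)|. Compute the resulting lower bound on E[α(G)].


E[|E(G)|] = C(156, 2)·p = 12090 · (1/1872) = 155/24.
E[α(G)] ≥ n − E[|E(G)|] = 156 − 155/24 = 3589/24.
Numerically: ≈ 149.54167.
(This is only a lower bound; the true E[α(G)] may be larger.)

E[α(G)] ≥ 3589/24 ≈ 149.54167.


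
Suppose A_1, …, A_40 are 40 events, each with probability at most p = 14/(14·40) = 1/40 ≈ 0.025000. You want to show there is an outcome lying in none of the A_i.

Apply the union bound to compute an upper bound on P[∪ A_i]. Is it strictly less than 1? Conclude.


Union bound: P[∪_{i=1}^{40} A_i] ≤ Σ_i P[A_i] ≤ 40·p = 40·(1/40) = 1.
Numerically: 1 ≈ 1.000000.
Is 1 < 1? NO.
Since the bound 1 is ≥ 1, the union bound is uninformative here; it does NOT by itself certify existence.

40·p = 1 ≈ 1.000000; existence NOT certified by the union bound.


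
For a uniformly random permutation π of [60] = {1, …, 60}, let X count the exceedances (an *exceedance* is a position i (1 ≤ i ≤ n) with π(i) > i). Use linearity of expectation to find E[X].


Write X = Σ_{i=1}^{60} X_i, where X_i = 1_{π(i) > i}.
For each fixed i, π(i) is uniform over {1, …, 60} (marginal of a uniform permutation), so P[π(i) > i] = (n − i)/n. Summing: Σ_{i=1}^{60} (n − i)/n = (0 + 1 + … + 59)/60 = 60(60 − 1)/(2·60) = (60 − 1)/2.
Hence E[X] = Σ_{i=1}^{60} (60 − i)/60 = 59/2 ≈ 29.50000.

E[X] = 59/2 = 29.50000.


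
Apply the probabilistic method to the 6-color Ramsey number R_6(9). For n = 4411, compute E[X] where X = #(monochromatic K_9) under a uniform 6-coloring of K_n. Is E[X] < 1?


E[X] = C(4411, 9) · 6^{1 − 36} = 1727920475134582415883601405 · 6^{−35} = 1727920475134582415883601405/1719070799748422591028658176.
As a reduced fraction: E[X] = 1727920475134582415883601405/1719070799748422591028658176 ≈ 1.0051479.
Is E[X] < 1? NO.
Since E[X] ≥ 1, the first-moment bound is inconclusive at n = 4411; it does NOT by itself certify R_6(9) > 4411.

E[X] = 1727920475134582415883601405/1719070799748422591028658176 ≈ 1.0051479; E[X] ≥ 1; first-moment method inconclusive here.


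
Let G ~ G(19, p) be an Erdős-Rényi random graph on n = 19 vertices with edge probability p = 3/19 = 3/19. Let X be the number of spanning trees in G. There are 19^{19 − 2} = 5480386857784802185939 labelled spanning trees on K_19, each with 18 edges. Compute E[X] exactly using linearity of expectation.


K_19 has 19^{19 − 2} = 5480386857784802185939 labelled spanning trees.
For each such spanning tree H, let X_H = 1 if all 18 edges of H are present in G. Then P[X_H = 1] = p^{18} = (3/19)^{18} = 387420489/104127350297911241532841.
Summing the indicators: E[X] = Σ_H E[X_H] = 5480386857784802185939 · p^{18} = 5480386857784802185939 · 387420489/104127350297911241532841 = 387420489/19.
Numerically: E[X] ≈ 2.0391e+07.

E[X] = 5480386857784802185939 · (3/19)^{18} = 387420489/19 ≈ 2.0391e+07.


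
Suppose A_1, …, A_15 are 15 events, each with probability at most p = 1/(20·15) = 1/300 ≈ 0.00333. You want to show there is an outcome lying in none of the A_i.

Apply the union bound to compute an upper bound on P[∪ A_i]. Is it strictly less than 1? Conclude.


Union bound: P[∪_{i=1}^{15} A_i] ≤ Σ_i P[A_i] ≤ 15·p = 15·(1/300) = 1/20.
Numerically: 1/20 ≈ 0.05000.
Is 1/20 < 1? YES.
Since P[∪ A_i] ≤ 1/20 < 1, the complement has P[∩ A_i^c] ≥ 1 − 1/20 = 19/20 > 0, so some outcome avoids every A_i.

15·p = 1/20 ≈ 0.05000; existence CERTIFIED by the union bound.


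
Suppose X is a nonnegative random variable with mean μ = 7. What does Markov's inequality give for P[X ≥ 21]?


μ = E[X] = 7, a = 21.
Markov: P[X ≥ 21] ≤ μ/a = (7)/21 = 1/3.
Numerically: ≈ 0.333333.
(Since a = 21 > μ = 7.000000, the bound 1/3 is < 1 and informative.)

P[X ≥ 21] ≤ 1/3 ≈ 0.333333.


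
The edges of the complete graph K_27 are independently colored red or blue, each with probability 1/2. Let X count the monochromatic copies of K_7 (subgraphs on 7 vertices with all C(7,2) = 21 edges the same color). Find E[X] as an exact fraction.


Let X = Σ_S X_S over the C(27, 7) = 888030 subsets S of size 7, where X_S = 1 if the K_7 on S is monochromatic.
For a fixed S, the K_7 on S has C(7, 2) = 21 edges. P[all 21 edges red] = (1/2)^21, and likewise for blue, so P[monochromatic] = 2·(1/2)^21 = 2^{1 − 21} = 1/1048576.
By linearity: E[X] = C(27, 7) · 2^{1 − 21} = 888030 · 1/1048576 = 444015/524288.
Numerically: E[X] ≈ 0.8469.

E[X] = C(27,7)·2^(1−C(7,2)) = 444015/524288 ≈ 0.8469.


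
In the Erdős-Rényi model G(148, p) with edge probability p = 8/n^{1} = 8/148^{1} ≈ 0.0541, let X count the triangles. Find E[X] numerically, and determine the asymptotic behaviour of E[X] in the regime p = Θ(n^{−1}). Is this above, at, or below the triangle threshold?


Number of potential triangles: C(148, 3) = 529396.
Each occurs with probability p³ ≈ (0.0541)³ ≈ 1.57937e-04.
By linearity: E[X] = C(148, 3)·p³ ≈ 529396 · 1.57937e-04 ≈ 83.611.
Here α = 1, so p = 8/n is exactly at the triangle threshold p ~ 1/n. Asymptotically E[X] → c³/6 = 8³/6 = 256/3 ≈ 85.333, a bounded constant. In this regime the triangle count is asymptotically Poisson(c³/6).

E[X] ≈ 83.611; in regime p = Θ(1/n^{1}) E[X] stays bounded (at the triangle threshold p ~ 1/n).


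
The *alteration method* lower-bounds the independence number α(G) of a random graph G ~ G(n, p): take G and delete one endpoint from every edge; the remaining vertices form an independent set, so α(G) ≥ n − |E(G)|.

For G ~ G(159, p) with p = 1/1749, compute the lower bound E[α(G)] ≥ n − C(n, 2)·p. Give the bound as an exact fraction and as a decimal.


E[|E(G)|] = C(159, 2)·p = 12561 · (1/1749) = 79/11.
E[α(G)] ≥ n − E[|E(G)|] = 159 − 79/11 = 1670/11.
Numerically: ≈ 151.81818.
(This is only a lower bound; the true E[α(G)] may be larger.)

E[α(G)] ≥ 1670/11 ≈ 151.81818.


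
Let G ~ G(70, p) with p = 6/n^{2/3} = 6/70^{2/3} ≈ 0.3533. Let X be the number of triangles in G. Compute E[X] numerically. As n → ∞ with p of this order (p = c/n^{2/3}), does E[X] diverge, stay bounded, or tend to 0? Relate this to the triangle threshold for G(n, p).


Number of potential triangles: C(70, 3) = 54740.
Each occurs with probability p³ ≈ (0.3533)³ ≈ 4.408163e-02.
By linearity: E[X] = C(70, 3)·p³ ≈ 54740 · 4.408163e-02 ≈ 2413.0286.
Since α = 2/3 < 1, p = c/n^{2/3} ≫ 1/n is above the triangle threshold p ~ 1/n. Asymptotically E[X] ~ (c³/6)·n^{3(1−α)} = (6³/6)·n^{1} → ∞; triangles are abundant w.h.p.

E[X] ≈ 2413.0286; in regime p = Θ(1/n^{2/3}) E[X] diverges (above the triangle threshold p ~ 1/n).


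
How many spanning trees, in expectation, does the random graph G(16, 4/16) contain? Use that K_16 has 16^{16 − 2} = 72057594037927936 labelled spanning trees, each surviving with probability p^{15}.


K_16 has 16^{16 − 2} = 72057594037927936 labelled spanning trees.
For each such spanning tree H, let X_H = 1 if all 15 edges of H are present in G. Then P[X_H = 1] = p^{15} = (1/4)^{15} = 1/1073741824.
By linearity of expectation: E[X] = Σ_H E[X_H] = 72057594037927936 · p^{15} = 72057594037927936 · 1/1073741824 = 67108864.
Numerically: E[X] ≈ 6.71e+07.

E[X] = 72057594037927936 · (1/4)^{15} = 67108864 ≈ 6.71e+07.


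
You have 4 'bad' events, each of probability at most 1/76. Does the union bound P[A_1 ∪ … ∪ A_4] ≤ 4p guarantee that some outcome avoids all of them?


Union bound: P[∪_{i=1}^{4} A_i] ≤ Σ_i P[A_i] ≤ 4·p = 4·(1/76) = 1/19.
Numerically: 1/19 ≈ 0.052632.
Is 1/19 < 1? YES.
Since P[∪ A_i] ≤ 1/19 < 1, the complement has P[∩ A_i^c] ≥ 1 − 1/19 = 18/19 > 0, so some outcome avoids every A_i.

4·p = 1/19 ≈ 0.052632; existence CERTIFIED by the union bound.


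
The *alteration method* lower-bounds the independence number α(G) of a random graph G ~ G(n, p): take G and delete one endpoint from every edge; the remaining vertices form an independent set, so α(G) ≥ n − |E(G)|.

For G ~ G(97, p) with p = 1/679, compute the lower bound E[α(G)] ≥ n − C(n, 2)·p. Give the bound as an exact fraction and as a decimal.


E[|E(G)|] = C(97, 2)·p = 4656 · (1/679) = 48/7.
E[α(G)] ≥ n − E[|E(G)|] = 97 − 48/7 = 631/7.
Numerically: ≈ 90.1429.
(This is only a lower bound; the true E[α(G)] may be larger.)

E[α(G)] ≥ 631/7 ≈ 90.1429.


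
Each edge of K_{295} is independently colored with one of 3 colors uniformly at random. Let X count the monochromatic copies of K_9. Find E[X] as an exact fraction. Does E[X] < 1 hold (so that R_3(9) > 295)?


E[X] = C(295, 9) · 3^{1 − 36} = 41221140106119260 · 3^{−35} = 41221140106119260/50031545098999707.
As a reduced fraction: E[X] = 41221140106119260/50031545098999707 ≈ 0.824.
Is E[X] < 1? YES.
Since E[X] < 1, there exists a 3-coloring of K_{295} with no monochromatic K_9; hence R_3(9) > 295.

E[X] = 41221140106119260/50031545098999707 ≈ 0.824; E[X] < 1, so R_3(9) > 295.


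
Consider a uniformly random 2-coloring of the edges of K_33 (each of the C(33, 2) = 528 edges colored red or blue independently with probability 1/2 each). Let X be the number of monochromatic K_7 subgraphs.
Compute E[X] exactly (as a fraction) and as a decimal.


Let X = Σ_S X_S over the C(33, 7) = 4272048 subsets S of size 7, where X_S = 1 if the K_7 on S is monochromatic.
For a fixed S, the K_7 on S has C(7, 2) = 21 edges. P[all 21 edges red] = (1/2)^21, and likewise for blue, so P[monochromatic] = 2·(1/2)^21 = 2^{1 − 21} = 1/1048576.
Summing: E[X] = C(33, 7) · 2^{1 − 21} = 4272048 · 1/1048576 = 267003/65536.
Numerically: E[X] ≈ 4.07414.

E[X] = C(33,7)·2^(1−C(7,2)) = 267003/65536 ≈ 4.07414.


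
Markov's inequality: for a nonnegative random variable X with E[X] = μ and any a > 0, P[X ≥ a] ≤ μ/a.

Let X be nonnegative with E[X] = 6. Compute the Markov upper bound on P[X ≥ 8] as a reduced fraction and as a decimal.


μ = E[X] = 6, a = 8.
Markov: P[X ≥ 8] ≤ μ/a = (6)/8 = 3/4.
Numerically: ≈ 0.750000.
(Since a = 8 > μ = 6.000000, the bound 3/4 is < 1 and informative.)

P[X ≥ 8] ≤ 3/4 ≈ 0.750000.


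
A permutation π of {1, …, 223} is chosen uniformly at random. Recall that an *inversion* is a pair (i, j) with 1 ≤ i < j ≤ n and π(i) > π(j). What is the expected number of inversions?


Write X = Σ X_I over the C(223, 2) = 24753 pairs i < j, with X_I the indicator of one inversion.
There are 24753 indicators.
For each fixed pair i < j, the values π(i) and π(j) are two distinct elements of {1, …, 223} in uniformly random order; by symmetry P[π(i) > π(j)] = 1/2.
By linearity: E[X] = 24753 · (1/2) = C(223, 2) · (1/2) = 24753/2 = 24753/2 ≈ 12376.5000.

E[X] = 24753/2 = 12376.5000.


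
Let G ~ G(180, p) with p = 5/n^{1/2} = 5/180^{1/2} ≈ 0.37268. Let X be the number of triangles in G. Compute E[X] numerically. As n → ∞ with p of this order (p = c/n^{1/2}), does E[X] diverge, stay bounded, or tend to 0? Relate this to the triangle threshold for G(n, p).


Number of potential triangles: C(180, 3) = 955860.
Each occurs with probability p³ ≈ (0.37268)³ ≈ 5.1760833e-02.
By linearity: E[X] = C(180, 3)·p³ ≈ 955860 · 5.1760833e-02 ≈ 49476.10965.
Since α = 1/2 < 1, p = c/n^{1/2} ≫ 1/n is above the triangle threshold p ~ 1/n. Asymptotically E[X] ~ (c³/6)·n^{3(1−α)} = (5³/6)·n^{1.5} → ∞; triangles are abundant w.h.p.

E[X] ≈ 49476.10965; in regime p = Θ(1/n^{1/2}) E[X] diverges (above the triangle threshold p ~ 1/n).


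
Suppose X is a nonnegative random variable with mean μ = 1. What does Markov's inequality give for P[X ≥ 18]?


μ = E[X] = 1, a = 18.
Markov: P[X ≥ 18] ≤ μ/a = (1)/18 = 1/18.
Numerically: ≈ 0.05556.
(Since a = 18 > μ = 1.00000, the bound 1/18 is < 1 and informative.)

P[X ≥ 18] ≤ 1/18 ≈ 0.05556.


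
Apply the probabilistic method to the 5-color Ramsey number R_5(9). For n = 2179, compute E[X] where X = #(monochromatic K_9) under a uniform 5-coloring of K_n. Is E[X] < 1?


E[X] = C(2179, 9) · 5^{1 − 36} = 3001701930880099538508560 · 5^{−35} = 3001701930880099538508560/2910383045673370361328125.
As a reduced fraction: E[X] = 600340386176019907701712/582076609134674072265625 ≈ 1.0314.
Is E[X] < 1? NO.
Since E[X] ≥ 1, the first-moment bound is inconclusive at n = 2179; it does NOT by itself certify R_5(9) > 2179.

E[X] = 600340386176019907701712/582076609134674072265625 ≈ 1.0314; E[X] ≥ 1; first-moment method inconclusive here.


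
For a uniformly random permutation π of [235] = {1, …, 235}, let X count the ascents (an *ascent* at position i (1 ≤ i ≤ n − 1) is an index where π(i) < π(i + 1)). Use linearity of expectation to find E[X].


Write X = Σ X_I over i = 1, …, 234, with X_I the indicator of one ascent.
There are 234 indicators.
For each fixed i, the pair (π(i), π(i+1)) is a uniformly random ordered pair of distinct values from {1, …, 235}; by symmetry P[π(i) < π(i+1)] = 1/2.
By linearity: E[X] = 234 · (1/2) = (235 − 1) · (1/2) = 117 ≈ 117.000.

E[X] = 117 = 117.000.


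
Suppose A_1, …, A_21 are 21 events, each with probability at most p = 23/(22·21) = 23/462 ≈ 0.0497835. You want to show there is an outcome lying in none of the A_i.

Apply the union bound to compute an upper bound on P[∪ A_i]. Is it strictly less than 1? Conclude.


Union bound: P[∪_{i=1}^{21} A_i] ≤ Σ_i P[A_i] ≤ 21·p = 21·(23/462) = 23/22.
Numerically: 23/22 ≈ 1.0454545.
Is 23/22 < 1? NO.
Since the bound 23/22 is ≥ 1, the union bound is uninformative here; it does NOT by itself certify existence.

21·p = 23/22 ≈ 1.0454545; existence NOT certified by the union bound.


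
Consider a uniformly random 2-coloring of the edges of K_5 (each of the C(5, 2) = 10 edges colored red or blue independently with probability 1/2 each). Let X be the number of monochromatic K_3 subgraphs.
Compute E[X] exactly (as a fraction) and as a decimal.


Let X = Σ_S X_S over the C(5, 3) = 10 subsets S of size 3, where X_S = 1 if the K_3 on S is monochromatic.
For a fixed S, the K_3 on S has C(3, 2) = 3 edges. P[all 3 edges red] = (1/2)^3, and likewise for blue, so P[monochromatic] = 2·(1/2)^3 = 2^{1 − 3} = 1/4.
Summing: E[X] = C(5, 3) · 2^{1 − 3} = 10 · 1/4 = 5/2.
Numerically: E[X] ≈ 2.500000.

E[X] = C(5,3)·2^(1−C(3,2)) = 5/2 ≈ 2.500000.


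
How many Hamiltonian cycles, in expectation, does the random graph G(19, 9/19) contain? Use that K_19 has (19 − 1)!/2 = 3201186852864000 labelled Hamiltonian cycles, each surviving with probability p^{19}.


K_19 has (19 − 1)!/2 = 3201186852864000 labelled Hamiltonian cycles.
For each such Hamiltonian cycle H, let X_H = 1 if all 19 edges of H are present in G. Then P[X_H = 1] = p^{19} = (9/19)^{19} = 1350851717672992089/1978419655660313589123979.
By linearity of expectation: E[X] = Σ_H E[X_H] = 3201186852864000 · p^{19} = 3201186852864000 · 1350851717672992089/1978419655660313589123979 = 4324328758783534194876278992896000/1978419655660313589123979.
Numerically: E[X] ≈ 2.186e+09.

E[X] = 3201186852864000 · (9/19)^{19} = 4324328758783534194876278992896000/1978419655660313589123979 ≈ 2.186e+09.


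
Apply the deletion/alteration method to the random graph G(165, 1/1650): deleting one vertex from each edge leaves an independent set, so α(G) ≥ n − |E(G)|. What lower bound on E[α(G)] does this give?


E[|E(G)|] = C(165, 2)·p = 13530 · (1/1650) = 41/5.
E[α(G)] ≥ n − E[|E(G)|] = 165 − 41/5 = 784/5.
Numerically: ≈ 156.800.
(This is only a lower bound; the true E[α(G)] may be larger.)

E[α(G)] ≥ 784/5 ≈ 156.800.


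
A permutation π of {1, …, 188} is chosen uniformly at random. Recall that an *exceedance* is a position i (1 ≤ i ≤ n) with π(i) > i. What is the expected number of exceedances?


Write X = Σ_{i=1}^{188} X_i, where X_i = 1_{π(i) > i}.
For each fixed i, π(i) is uniform over {1, …, 188} (marginal of a uniform permutation), so P[π(i) > i] = (n − i)/n. Summing: Σ_{i=1}^{188} (n − i)/n = (0 + 1 + … + 187)/188 = 188(188 − 1)/(2·188) = (188 − 1)/2.
Hence E[X] = Σ_{i=1}^{188} (188 − i)/188 = 187/2 ≈ 93.500.

E[X] = 187/2 = 93.500.


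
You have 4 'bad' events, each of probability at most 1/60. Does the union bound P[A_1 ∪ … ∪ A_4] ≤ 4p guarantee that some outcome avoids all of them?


Union bound: P[∪_{i=1}^{4} A_i] ≤ Σ_i P[A_i] ≤ 4·p = 4·(1/60) = 1/15.
Numerically: 1/15 ≈ 0.067.
Is 1/15 < 1? YES.
Since P[∪ A_i] ≤ 1/15 < 1, the complement has P[∩ A_i^c] ≥ 1 − 1/15 = 14/15 > 0, so some outcome avoids every A_i.

4·p = 1/15 ≈ 0.067; existence CERTIFIED by the union bound.


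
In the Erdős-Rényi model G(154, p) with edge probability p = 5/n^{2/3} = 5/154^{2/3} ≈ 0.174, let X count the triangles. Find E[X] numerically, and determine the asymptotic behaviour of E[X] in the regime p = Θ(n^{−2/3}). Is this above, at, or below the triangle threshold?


Number of potential triangles: C(154, 3) = 596904.
Each occurs with probability p³ ≈ (0.174)³ ≈ 5.27070e-03.
By linearity: E[X] = C(154, 3)·p³ ≈ 596904 · 5.27070e-03 ≈ 3146.104.
Since α = 2/3 < 1, p = c/n^{2/3} ≫ 1/n is above the triangle threshold p ~ 1/n. Asymptotically E[X] ~ (c³/6)·n^{3(1−α)} = (5³/6)·n^{1} → ∞; triangles are abundant w.h.p.

E[X] ≈ 3146.104; in regime p = Θ(1/n^{2/3}) E[X] diverges (above the triangle threshold p ~ 1/n).


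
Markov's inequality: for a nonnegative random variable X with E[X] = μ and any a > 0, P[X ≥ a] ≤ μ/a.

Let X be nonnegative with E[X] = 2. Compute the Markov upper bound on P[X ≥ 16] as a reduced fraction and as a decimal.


μ = E[X] = 2, a = 16.
Markov: P[X ≥ 16] ≤ μ/a = (2)/16 = 1/8.
Numerically: ≈ 0.12500.
(Since a = 16 > μ = 2.00000, the bound 1/8 is < 1 and informative.)

P[X ≥ 16] ≤ 1/8 ≈ 0.12500.


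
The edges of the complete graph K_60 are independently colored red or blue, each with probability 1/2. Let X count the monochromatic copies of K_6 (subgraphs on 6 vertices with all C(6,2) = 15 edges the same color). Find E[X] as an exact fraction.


Let X = Σ_S X_S over the C(60, 6) = 50063860 subsets S of size 6, where X_S = 1 if the K_6 on S is monochromatic.
For a fixed S, the K_6 on S has C(6, 2) = 15 edges. P[all 15 edges red] = (1/2)^15, and likewise for blue, so P[monochromatic] = 2·(1/2)^15 = 2^{1 − 15} = 1/16384.
Summing: E[X] = C(60, 6) · 2^{1 − 15} = 50063860 · 1/16384 = 12515965/4096.
Numerically: E[X] ≈ 3055.656.

E[X] = C(60,6)·2^(1−C(6,2)) = 12515965/4096 ≈ 3055.656.


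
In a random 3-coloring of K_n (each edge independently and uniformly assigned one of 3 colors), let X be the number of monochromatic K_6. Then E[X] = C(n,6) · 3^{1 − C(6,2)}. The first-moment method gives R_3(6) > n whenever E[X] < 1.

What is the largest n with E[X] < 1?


We need C(n, 6) · 3^{1 − 15} < 1, i.e. C(n, 6) < 3^{15 − 1} = 4782969.
Check values of n near the boundary:
  n = 38: C(38, 6) = 2760681; 2760681 < 4782969? YES
  n = 39: C(39, 6) = 3262623; 3262623 < 4782969? YES
  n = 40: C(40, 6) = 3838380; 3838380 < 4782969? YES
  n = 41: C(41, 6) = 4496388; 4496388 < 4782969? YES
  n = 42: C(42, 6) = 5245786; 5245786 < 4782969? NO
  n = 43: C(43, 6) = 6096454; 6096454 < 4782969? NO
  n = 44: C(44, 6) = 7059052; 7059052 < 4782969? NO
The largest n with C(n, 6) < 4782969 is n = 41 (where E[X] = 1498796/1594323 ≈ 0.940083). Hence R_3(6) > 41, i.e. R_3(6) ≥ 42.

Largest n = 41; hence R_3(6) > 41.


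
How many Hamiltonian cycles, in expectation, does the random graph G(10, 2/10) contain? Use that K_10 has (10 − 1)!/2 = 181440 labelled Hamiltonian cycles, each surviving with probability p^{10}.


K_10 has (10 − 1)!/2 = 181440 labelled Hamiltonian cycles.
For each such Hamiltonian cycle H, let X_H = 1 if all 10 edges of H are present in G. Then P[X_H = 1] = p^{10} = (1/5)^{10} = 1/9765625.
Summing the indicators: E[X] = Σ_H E[X_H] = 181440 · p^{10} = 181440 · 1/9765625 = 36288/1953125.
Numerically: E[X] ≈ 0.0186.

E[X] = 181440 · (1/5)^{10} = 36288/1953125 ≈ 0.0186.


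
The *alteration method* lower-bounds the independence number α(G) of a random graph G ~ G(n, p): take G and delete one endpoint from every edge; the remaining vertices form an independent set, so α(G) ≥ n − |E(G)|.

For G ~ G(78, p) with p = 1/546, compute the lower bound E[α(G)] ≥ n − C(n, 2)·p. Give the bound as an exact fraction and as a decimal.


E[|E(G)|] = C(78, 2)·p = 3003 · (1/546) = 11/2.
E[α(G)] ≥ n − E[|E(G)|] = 78 − 11/2 = 145/2.
Numerically: ≈ 72.500000.
(This is only a lower bound; the true E[α(G)] may be larger.)

E[α(G)] ≥ 145/2 ≈ 72.500000.


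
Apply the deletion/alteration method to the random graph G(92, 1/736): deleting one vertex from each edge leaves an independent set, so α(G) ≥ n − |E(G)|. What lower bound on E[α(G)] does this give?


E[|E(G)|] = C(92, 2)·p = 4186 · (1/736) = 91/16.
E[α(G)] ≥ n − E[|E(G)|] = 92 − 91/16 = 1381/16.
Numerically: ≈ 86.312.
(This is only a lower bound; the true E[α(G)] may be larger.)

E[α(G)] ≥ 1381/16 ≈ 86.312.


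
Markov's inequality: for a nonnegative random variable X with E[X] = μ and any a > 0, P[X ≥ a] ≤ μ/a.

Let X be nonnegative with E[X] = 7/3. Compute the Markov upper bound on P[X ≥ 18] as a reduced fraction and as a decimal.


μ = E[X] = 7/3, a = 18.
Markov: P[X ≥ 18] ≤ μ/a = (7/3)/18 = 7/54.
Numerically: ≈ 0.1296.
(Since a = 18 > μ = 2.3333, the bound 7/54 is < 1 and informative.)

P[X ≥ 18] ≤ 7/54 ≈ 0.1296.


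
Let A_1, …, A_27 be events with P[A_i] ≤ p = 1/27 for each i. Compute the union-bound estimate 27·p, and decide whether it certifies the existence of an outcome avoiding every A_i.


Union bound: P[∪_{i=1}^{27} A_i] ≤ Σ_i P[A_i] ≤ 27·p = 27·(1/27) = 1.
Numerically: 1 ≈ 1.0000.
Is 1 < 1? NO.
Since the bound 1 is ≥ 1, the union bound is uninformative here; it does NOT by itself certify existence.

27·p = 1 ≈ 1.0000; existence NOT certified by the union bound.


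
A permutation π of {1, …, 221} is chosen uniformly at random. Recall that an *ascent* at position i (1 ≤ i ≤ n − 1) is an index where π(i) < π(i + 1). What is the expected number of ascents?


Write X = Σ X_I over i = 1, …, 220, with X_I the indicator of one ascent.
There are 220 indicators.
For each fixed i, the pair (π(i), π(i+1)) is a uniformly random ordered pair of distinct values from {1, …, 221}; by symmetry P[π(i) < π(i+1)] = 1/2.
By linearity: E[X] = 220 · (1/2) = (221 − 1) · (1/2) = 110 ≈ 110.000.

E[X] = 110 = 110.000.


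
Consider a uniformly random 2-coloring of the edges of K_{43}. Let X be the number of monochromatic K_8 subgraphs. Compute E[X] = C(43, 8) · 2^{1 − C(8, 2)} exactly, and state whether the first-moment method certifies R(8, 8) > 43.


E[X] = C(43, 8) · 2^{1 − 28} = 145008513 · 2^{−27} = 145008513/134217728.
As a reduced fraction: E[X] = 145008513/134217728 ≈ 1.08040.
Is E[X] < 1? NO.
Since E[X] ≥ 1, the first-moment bound is inconclusive at n = 43; it does NOT by itself certify R(8, 8) > 43.

E[X] = 145008513/134217728 ≈ 1.08040; E[X] ≥ 1; first-moment method inconclusive here.


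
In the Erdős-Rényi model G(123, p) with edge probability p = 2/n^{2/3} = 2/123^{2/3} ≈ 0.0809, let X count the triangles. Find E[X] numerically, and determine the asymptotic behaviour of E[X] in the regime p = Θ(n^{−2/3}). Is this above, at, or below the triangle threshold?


Number of potential triangles: C(123, 3) = 302621.
Each occurs with probability p³ ≈ (0.0809)³ ≈ 5.28786e-04.
By linearity: E[X] = C(123, 3)·p³ ≈ 302621 · 5.28786e-04 ≈ 160.022.
Since α = 2/3 < 1, p = c/n^{2/3} ≫ 1/n is above the triangle threshold p ~ 1/n. Asymptotically E[X] ~ (c³/6)·n^{3(1−α)} = (2³/6)·n^{1} → ∞; triangles are abundant w.h.p.

E[X] ≈ 160.022; in regime p = Θ(1/n^{2/3}) E[X] diverges (above the triangle threshold p ~ 1/n).


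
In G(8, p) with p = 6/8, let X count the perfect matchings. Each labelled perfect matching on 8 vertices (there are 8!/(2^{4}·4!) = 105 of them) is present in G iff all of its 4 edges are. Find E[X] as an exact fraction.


K_8 has 8!/(2^{4}·4!) = 105 labelled perfect matchings.
For each such perfect matching H, let X_H = 1 if all 4 edges of H are present in G. Then P[X_H = 1] = p^{4} = (3/4)^{4} = 81/256.
By linearity: E[X] = Σ_H E[X_H] = 105 · p^{4} = 105 · 81/256 = 8505/256.
Numerically: E[X] ≈ 33.223.

E[X] = 105 · (3/4)^{4} = 8505/256 ≈ 33.223.


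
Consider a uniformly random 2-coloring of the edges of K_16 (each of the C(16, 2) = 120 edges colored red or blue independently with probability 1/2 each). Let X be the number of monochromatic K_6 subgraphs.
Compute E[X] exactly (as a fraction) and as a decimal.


Let X = Σ_S X_S over the C(16, 6) = 8008 subsets S of size 6, where X_S = 1 if the K_6 on S is monochromatic.
For a fixed S, the K_6 on S has C(6, 2) = 15 edges. P[all 15 edges red] = (1/2)^15, and likewise for blue, so P[monochromatic] = 2·(1/2)^15 = 2^{1 − 15} = 1/16384.
By linearity of expectation: E[X] = C(16, 6) · 2^{1 − 15} = 8008 · 1/16384 = 1001/2048.
Numerically: E[X] ≈ 0.48877.

E[X] = C(16,6)·2^(1−C(6,2)) = 1001/2048 ≈ 0.48877.


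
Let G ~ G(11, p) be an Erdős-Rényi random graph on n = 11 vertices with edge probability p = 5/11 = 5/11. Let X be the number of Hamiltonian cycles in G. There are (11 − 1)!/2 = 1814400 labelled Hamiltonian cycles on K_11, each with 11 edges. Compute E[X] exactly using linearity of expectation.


K_11 has (11 − 1)!/2 = 1814400 labelled Hamiltonian cycles.
For each such Hamiltonian cycle H, let X_H = 1 if all 11 edges of H are present in G. Then P[X_H = 1] = p^{11} = (5/11)^{11} = 48828125/285311670611.
By linearity of expectation: E[X] = Σ_H E[X_H] = 1814400 · p^{11} = 1814400 · 48828125/285311670611 = 88593750000000/285311670611.
Numerically: E[X] ≈ 310.516.

E[X] = 1814400 · (5/11)^{11} = 88593750000000/285311670611 ≈ 310.516.


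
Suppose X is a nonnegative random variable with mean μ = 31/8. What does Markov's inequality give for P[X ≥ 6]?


μ = E[X] = 31/8, a = 6.
Markov: P[X ≥ 6] ≤ μ/a = (31/8)/6 = 31/48.
Numerically: ≈ 0.645833.
(Since a = 6 > μ = 3.875000, the bound 31/48 is < 1 and informative.)

P[X ≥ 6] ≤ 31/48 ≈ 0.645833.


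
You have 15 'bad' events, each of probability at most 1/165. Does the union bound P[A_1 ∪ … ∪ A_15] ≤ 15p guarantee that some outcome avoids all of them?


Union bound: P[∪_{i=1}^{15} A_i] ≤ Σ_i P[A_i] ≤ 15·p = 15·(1/165) = 1/11.
Numerically: 1/11 ≈ 0.090909.
Is 1/11 < 1? YES.
Since P[∪ A_i] ≤ 1/11 < 1, the complement has P[∩ A_i^c] ≥ 1 − 1/11 = 10/11 > 0, so some outcome avoids every A_i.

15·p = 1/11 ≈ 0.090909; existence CERTIFIED by the union bound.
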